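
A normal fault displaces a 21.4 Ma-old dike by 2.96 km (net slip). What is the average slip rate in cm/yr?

rate = 2.96 km / 21.4 Ma = 0.000138 m/yr = 0.0138 cm/yr

0.0138 cm/yr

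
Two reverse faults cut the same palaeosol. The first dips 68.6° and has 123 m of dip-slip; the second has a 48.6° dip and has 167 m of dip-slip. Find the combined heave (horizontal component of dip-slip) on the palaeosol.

heave_A = 123 × cos(68.6°) = 44.88 m
heave_B = 167 × cos(48.6°) = 110.4 m
total = 44.88 + 110.4 = 155 m

155 m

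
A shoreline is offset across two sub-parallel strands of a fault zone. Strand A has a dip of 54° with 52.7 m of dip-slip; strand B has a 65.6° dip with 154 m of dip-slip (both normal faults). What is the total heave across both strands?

heave_A = 52.7 × cos(54°) = 30.98 m
heave_B = 154 × cos(65.6°) = 63.62 m
total = 30.98 + 63.62 = 94.6 m

94.6 m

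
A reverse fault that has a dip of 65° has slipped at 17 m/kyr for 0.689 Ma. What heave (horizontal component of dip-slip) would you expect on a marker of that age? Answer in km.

dip-slip = rate × time = 17 m/kyr × 0.689 Ma = 11710 m
heave = dip-slip × cos(dip) = 11710 × cos(65°) = 4950 m = 4.95 km

4.95 km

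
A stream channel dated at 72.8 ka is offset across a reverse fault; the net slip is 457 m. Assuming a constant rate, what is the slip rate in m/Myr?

6280 m/Myr

rate = 457 m / 72.8 ka = 0.00628 m/yr = 6280 m/Myr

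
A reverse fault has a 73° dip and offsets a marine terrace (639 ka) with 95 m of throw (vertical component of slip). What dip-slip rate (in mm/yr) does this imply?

0.155 mm/yr

dip-slip = throw / sin(dip) = 95 m / sin(73°) = 99.34 m
rate = 99.34 m / 639 ka = 0.000155 m/yr = 0.155 mm/yr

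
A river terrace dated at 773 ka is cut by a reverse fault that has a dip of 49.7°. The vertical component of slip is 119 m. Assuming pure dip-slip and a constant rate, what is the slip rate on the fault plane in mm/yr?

dip-slip = throw / sin(dip) = 119 m / sin(49.7°) = 156 m
rate = 156 m / 773 ka = 0.000202 m/yr = 0.202 mm/yr

0.202 mm/yr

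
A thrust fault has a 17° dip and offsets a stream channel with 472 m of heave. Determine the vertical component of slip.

144 m

throw = heave × tan(dip) = 472 × tan(17°) = 144 m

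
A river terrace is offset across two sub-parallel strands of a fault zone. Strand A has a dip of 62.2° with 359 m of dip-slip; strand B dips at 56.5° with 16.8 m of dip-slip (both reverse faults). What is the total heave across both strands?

heave_A = 359 × cos(62.2°) = 167.4 m
heave_B = 16.8 × cos(56.5°) = 9.273 m
total = 167.4 + 9.273 = 177 m

177 m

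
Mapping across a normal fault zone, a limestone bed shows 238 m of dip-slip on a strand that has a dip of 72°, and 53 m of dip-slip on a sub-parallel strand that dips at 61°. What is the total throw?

273 m

throw_A = 238 × sin(72°) = 226.4 m
throw_B = 53 × sin(61°) = 46.35 m
total = 226.4 + 46.35 = 273 m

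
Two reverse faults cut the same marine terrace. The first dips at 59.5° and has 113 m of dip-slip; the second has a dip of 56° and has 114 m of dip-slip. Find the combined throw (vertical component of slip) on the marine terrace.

192 m

throw_A = 113 × sin(59.5°) = 97.36 m
throw_B = 114 × sin(56°) = 94.51 m
total = 97.36 + 94.51 = 192 m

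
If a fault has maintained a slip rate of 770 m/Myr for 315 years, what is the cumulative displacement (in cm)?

24.3 cm

slip = rate × time = 770 m/Myr × 315 years = 0.243 m = 24.3 cm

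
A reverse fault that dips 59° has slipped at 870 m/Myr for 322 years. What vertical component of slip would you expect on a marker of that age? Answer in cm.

dip-slip = rate × time = 870 m/Myr × 322 years = 0.2801 m
throw = dip-slip × sin(dip) = 0.2801 × sin(59°) = 0.240 m = 24 cm

24 cm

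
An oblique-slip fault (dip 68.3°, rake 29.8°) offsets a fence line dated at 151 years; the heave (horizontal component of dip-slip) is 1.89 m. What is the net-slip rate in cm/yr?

dip-slip = heave / cos(dip) = 1.89 / cos(68.3°) = 5.112 m
net slip = dip-slip / sin(rake) = 5.112 / sin(29.8°) = 10.29 m
rate = 10.29 m / 151 years = 0.0681 m/yr = 6.81 cm/yr

6.81 cm/yr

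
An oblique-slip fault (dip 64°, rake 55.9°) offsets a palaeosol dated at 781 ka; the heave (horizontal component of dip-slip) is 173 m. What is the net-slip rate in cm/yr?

0.0610 cm/yr

dip-slip = heave / cos(dip) = 173 / cos(64°) = 394.6 m
net slip = dip-slip / sin(rake) = 394.6 / sin(55.9°) = 476.6 m
rate = 476.6 m / 781 ka = 0.000610 m/yr = 0.0610 cm/yr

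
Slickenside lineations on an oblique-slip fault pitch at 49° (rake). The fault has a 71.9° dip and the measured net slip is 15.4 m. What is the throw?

11 m

dip-slip = net slip × sin(rake) = 15.4 m × sin(49°) = 11.62 m
throw = dip-slip × sin(dip) = 11.62 × sin(71.9°) = 11 m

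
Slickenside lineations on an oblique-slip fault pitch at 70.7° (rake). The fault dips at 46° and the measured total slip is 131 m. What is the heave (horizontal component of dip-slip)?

85.9 m

dip-slip = net slip × sin(rake) = 131 m × sin(70.7°) = 123.6 m
heave = dip-slip × cos(dip) = 123.6 × cos(46°) = 85.9 m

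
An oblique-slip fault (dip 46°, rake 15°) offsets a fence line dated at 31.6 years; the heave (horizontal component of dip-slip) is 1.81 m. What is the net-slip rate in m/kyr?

319 m/kyr

dip-slip = heave / cos(dip) = 1.81 / cos(46°) = 2.606 m
net slip = dip-slip / sin(rake) = 2.606 / sin(15°) = 10.07 m
rate = 10.07 m / 31.6 years = 0.319 m/yr = 319 m/kyr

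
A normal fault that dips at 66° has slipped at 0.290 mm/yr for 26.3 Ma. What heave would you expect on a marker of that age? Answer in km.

dip-slip = rate × time = 0.290 mm/yr × 26.3 Ma = 7627 m
heave = dip-slip × cos(dip) = 7627 × cos(66°) = 3100 m = 3.10 km

3.10 km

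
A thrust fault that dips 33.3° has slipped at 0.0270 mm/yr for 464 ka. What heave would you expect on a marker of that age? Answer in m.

10.5 m

dip-slip = rate × time = 0.0270 mm/yr × 464 ka = 12.53 m
heave = dip-slip × cos(dip) = 12.53 × cos(33.3°) = 10.5 m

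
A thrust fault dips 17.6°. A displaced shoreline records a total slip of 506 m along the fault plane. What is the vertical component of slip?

throw = dip-slip × sin(dip) = 506 m × sin(17.6°) = 153 m

153 m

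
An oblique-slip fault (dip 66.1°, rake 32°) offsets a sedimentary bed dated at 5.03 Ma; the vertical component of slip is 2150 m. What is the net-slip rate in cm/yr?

0.0882 cm/yr

dip-slip = throw / sin(dip) = 2150 / sin(66.1°) = 2352 m
net slip = dip-slip / sin(rake) = 2352 / sin(32°) = 4438 m
rate = 4438 m / 5.03 Ma = 0.000882 m/yr = 0.0882 cm/yr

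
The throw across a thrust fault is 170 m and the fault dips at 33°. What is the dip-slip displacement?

312 m

dip-slip = throw / sin(dip) = 170 / sin(33°) = 312 m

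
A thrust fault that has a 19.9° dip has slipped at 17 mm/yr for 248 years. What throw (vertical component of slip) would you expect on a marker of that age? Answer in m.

dip-slip = rate × time = 17 mm/yr × 248 years = 4.216 m
throw = dip-slip × sin(dip) = 4.216 × sin(19.9°) = 1.44 m

1.44 m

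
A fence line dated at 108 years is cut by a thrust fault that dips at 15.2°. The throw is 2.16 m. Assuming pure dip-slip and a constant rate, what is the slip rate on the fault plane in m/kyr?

76.3 m/kyr

dip-slip = throw / sin(dip) = 2.16 m / sin(15.2°) = 8.238 m
rate = 8.238 m / 108 years = 0.0763 m/yr = 76.3 m/kyr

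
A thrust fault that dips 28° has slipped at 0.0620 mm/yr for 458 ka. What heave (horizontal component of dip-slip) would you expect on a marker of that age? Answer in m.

dip-slip = rate × time = 0.0620 mm/yr × 458 ka = 28.40 m
heave = dip-slip × cos(dip) = 28.40 × cos(28°) = 25.1 m

25.1 m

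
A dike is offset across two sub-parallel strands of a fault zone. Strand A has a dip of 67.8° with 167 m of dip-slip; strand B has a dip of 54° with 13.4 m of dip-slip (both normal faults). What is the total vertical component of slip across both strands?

throw_A = 167 × sin(67.8°) = 154.6 m
throw_B = 13.4 × sin(54°) = 10.84 m
total = 154.6 + 10.84 = 165 m

165 m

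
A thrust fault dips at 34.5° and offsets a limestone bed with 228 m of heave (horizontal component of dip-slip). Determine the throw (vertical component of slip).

throw = heave × tan(dip) = 228 × tan(34.5°) = 157 m

157 m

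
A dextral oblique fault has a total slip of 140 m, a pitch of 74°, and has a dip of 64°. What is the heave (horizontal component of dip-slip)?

59 m

dip-slip = net slip × sin(rake) = 140 m × sin(74°) = 134.6 m
heave = dip-slip × cos(dip) = 134.6 × cos(64°) = 59 m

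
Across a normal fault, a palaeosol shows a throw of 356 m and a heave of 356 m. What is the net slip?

net slip = √(throw² + heave²) = √(356² + 356²) = 503 m

503 m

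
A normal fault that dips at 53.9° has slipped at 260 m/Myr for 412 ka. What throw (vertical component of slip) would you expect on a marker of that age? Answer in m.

dip-slip = rate × time = 260 m/Myr × 412 ka = 107.1 m
throw = dip-slip × sin(dip) = 107.1 × sin(53.9°) = 86.6 m

86.6 m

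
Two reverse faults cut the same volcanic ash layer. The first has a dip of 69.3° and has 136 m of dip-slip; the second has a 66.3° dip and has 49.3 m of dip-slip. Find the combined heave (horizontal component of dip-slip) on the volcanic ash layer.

67.9 m

heave_A = 136 × cos(69.3°) = 48.07 m
heave_B = 49.3 × cos(66.3°) = 19.82 m
total = 48.07 + 19.82 = 67.9 m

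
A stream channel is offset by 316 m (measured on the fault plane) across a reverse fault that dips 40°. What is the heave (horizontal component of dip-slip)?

heave = dip-slip × cos(dip) = 316 m × cos(40°) = 242 m

242 m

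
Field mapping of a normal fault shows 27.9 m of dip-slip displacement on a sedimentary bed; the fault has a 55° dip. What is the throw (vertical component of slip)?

22.9 m

throw = dip-slip × sin(dip) = 27.9 m × sin(55°) = 22.9 m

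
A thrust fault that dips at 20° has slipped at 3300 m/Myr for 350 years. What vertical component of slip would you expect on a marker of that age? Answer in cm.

39.5 cm

dip-slip = rate × time = 3300 m/Myr × 350 years = 1.155 m
throw = dip-slip × sin(dip) = 1.155 × sin(20°) = 0.395 m = 39.5 cm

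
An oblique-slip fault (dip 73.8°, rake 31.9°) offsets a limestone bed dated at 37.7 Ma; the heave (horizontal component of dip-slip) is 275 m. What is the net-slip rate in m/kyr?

0.0495 m/kyr

dip-slip = heave / cos(dip) = 275 / cos(73.8°) = 985.7 m
net slip = dip-slip / sin(rake) = 985.7 / sin(31.9°) = 1865 m
rate = 1865 m / 37.7 Ma = 0.0000495 m/yr = 0.0495 m/kyr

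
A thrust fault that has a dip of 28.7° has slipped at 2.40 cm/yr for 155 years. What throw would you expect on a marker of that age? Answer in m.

1.79 m

dip-slip = rate × time = 2.40 cm/yr × 155 years = 3.720 m
throw = dip-slip × sin(dip) = 3.720 × sin(28.7°) = 1.79 m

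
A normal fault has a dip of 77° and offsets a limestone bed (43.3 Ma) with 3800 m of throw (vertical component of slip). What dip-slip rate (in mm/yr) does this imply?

dip-slip = throw / sin(dip) = 3800 m / sin(77°) = 3900 m
rate = 3900 m / 43.3 Ma = 0.0000901 m/yr = 0.0901 mm/yr

0.0901 mm/yr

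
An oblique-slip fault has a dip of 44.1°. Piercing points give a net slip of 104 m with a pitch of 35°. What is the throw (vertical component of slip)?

dip-slip = net slip × sin(rake) = 104 m × sin(35°) = 59.65 m
throw = dip-slip × sin(dip) = 59.65 × sin(44.1°) = 41.5 m

41.5 m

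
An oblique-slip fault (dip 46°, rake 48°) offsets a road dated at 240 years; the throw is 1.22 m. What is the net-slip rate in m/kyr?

dip-slip = throw / sin(dip) = 1.22 / sin(46°) = 1.696 m
net slip = dip-slip / sin(rake) = 1.696 / sin(48°) = 2.282 m
rate = 2.282 m / 240 years = 0.00951 m/yr = 9.51 m/kyr

9.51 m/kyr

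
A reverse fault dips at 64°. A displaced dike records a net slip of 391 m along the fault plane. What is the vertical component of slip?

351 m

throw = dip-slip × sin(dip) = 391 m × sin(64°) = 351 m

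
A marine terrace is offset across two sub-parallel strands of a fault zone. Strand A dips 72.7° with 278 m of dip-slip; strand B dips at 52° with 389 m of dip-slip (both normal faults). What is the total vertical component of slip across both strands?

throw_A = 278 × sin(72.7°) = 265.4 m
throw_B = 389 × sin(52°) = 306.5 m
total = 265.4 + 306.5 = 572 m

572 m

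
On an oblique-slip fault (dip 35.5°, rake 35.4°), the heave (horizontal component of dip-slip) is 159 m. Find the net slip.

dip-slip = heave / cos(dip) = 159 / cos(35.5°) = 195.3 m
net slip = dip-slip / sin(rake) = 195.3 / sin(35.4°) = 337 m

337 m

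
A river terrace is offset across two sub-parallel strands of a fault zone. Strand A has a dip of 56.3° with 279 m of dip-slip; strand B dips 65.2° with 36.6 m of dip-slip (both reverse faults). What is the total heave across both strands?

170 m

heave_A = 279 × cos(56.3°) = 154.8 m
heave_B = 36.6 × cos(65.2°) = 15.35 m
total = 154.8 + 15.35 = 170 m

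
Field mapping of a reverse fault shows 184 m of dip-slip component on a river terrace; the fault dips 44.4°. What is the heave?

heave = dip-slip × cos(dip) = 184 m × cos(44.4°) = 131 m

131 m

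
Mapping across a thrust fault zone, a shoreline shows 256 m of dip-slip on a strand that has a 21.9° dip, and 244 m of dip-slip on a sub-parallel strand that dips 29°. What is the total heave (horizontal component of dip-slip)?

heave_A = 256 × cos(21.9°) = 237.5 m
heave_B = 244 × cos(29°) = 213.4 m
total = 237.5 + 213.4 = 451 m

451 m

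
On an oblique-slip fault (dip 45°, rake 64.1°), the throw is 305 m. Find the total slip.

479 m

dip-slip = throw / sin(dip) = 305 / sin(45°) = 431.3 m
net slip = dip-slip / sin(rake) = 431.3 / sin(64.1°) = 479 m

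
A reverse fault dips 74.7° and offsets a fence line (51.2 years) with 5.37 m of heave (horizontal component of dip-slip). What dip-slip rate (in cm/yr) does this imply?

dip-slip = heave / cos(dip) = 5.37 m / cos(74.7°) = 20.35 m
rate = 20.35 m / 51.2 years = 0.397 m/yr = 39.7 cm/yr

39.7 cm/yr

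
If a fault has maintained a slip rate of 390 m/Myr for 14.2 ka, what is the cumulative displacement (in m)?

slip = rate × time = 390 m/Myr × 14.2 ka = 5.54 m

5.54 m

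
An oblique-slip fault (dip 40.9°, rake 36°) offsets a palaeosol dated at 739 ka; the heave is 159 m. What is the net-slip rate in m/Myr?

484 m/Myr

dip-slip = heave / cos(dip) = 159 / cos(40.9°) = 210.4 m
net slip = dip-slip / sin(rake) = 210.4 / sin(36°) = 357.9 m
rate = 357.9 m / 739 ka = 0.000484 m/yr = 484 m/Myr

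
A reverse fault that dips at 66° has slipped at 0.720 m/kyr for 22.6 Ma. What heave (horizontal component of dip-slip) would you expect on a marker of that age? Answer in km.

6.62 km

dip-slip = rate × time = 0.720 m/kyr × 22.6 Ma = 16270 m
heave = dip-slip × cos(dip) = 16270 × cos(66°) = 6620 m = 6.62 km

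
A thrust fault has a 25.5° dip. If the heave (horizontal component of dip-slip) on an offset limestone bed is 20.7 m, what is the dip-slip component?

dip-slip = heave / cos(dip) = 20.7 / cos(25.5°) = 22.9 m

22.9 m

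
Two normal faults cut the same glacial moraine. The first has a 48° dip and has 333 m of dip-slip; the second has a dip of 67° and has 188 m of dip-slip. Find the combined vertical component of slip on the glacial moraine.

throw_A = 333 × sin(48°) = 247.5 m
throw_B = 188 × sin(67°) = 173.1 m
total = 247.5 + 173.1 = 421 m

421 m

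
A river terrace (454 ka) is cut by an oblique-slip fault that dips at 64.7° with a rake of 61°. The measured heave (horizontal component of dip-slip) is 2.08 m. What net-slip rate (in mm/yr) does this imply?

0.0123 mm/yr

dip-slip = heave / cos(dip) = 2.08 / cos(64.7°) = 4.867 m
net slip = dip-slip / sin(rake) = 4.867 / sin(61°) = 5.565 m
rate = 5.565 m / 454 ka = 0.0000123 m/yr = 0.0123 mm/yr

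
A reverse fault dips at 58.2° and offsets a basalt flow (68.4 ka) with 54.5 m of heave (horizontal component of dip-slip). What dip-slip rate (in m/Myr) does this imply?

dip-slip = heave / cos(dip) = 54.5 m / cos(58.2°) = 103.4 m
rate = 103.4 m / 68.4 ka = 0.00151 m/yr = 1510 m/Myr

1510 m/Myr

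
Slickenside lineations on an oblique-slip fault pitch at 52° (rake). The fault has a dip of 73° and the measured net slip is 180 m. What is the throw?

136 m

dip-slip = net slip × sin(rake) = 180 m × sin(52°) = 141.8 m
throw = dip-slip × sin(dip) = 141.8 × sin(73°) = 136 m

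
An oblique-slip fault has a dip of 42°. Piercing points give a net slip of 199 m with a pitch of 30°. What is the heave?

dip-slip = net slip × sin(rake) = 199 m × sin(30°) = 99.50 m
heave = dip-slip × cos(dip) = 99.50 × cos(42°) = 73.9 m

73.9 m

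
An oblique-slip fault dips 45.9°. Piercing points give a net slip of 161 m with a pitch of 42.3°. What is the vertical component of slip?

77.8 m

dip-slip = net slip × sin(rake) = 161 m × sin(42.3°) = 108.4 m
throw = dip-slip × sin(dip) = 108.4 × sin(45.9°) = 77.8 m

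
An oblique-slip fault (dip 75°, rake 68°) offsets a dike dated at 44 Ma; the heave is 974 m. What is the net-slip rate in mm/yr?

0.0922 mm/yr

dip-slip = heave / cos(dip) = 974 / cos(75°) = 3763 m
net slip = dip-slip / sin(rake) = 3763 / sin(68°) = 4059 m
rate = 4059 m / 44 Ma = 0.0000922 m/yr = 0.0922 mm/yr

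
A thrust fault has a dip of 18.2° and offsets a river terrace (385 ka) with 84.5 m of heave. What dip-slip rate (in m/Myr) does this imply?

dip-slip = heave / cos(dip) = 84.5 m / cos(18.2°) = 88.95 m
rate = 88.95 m / 385 ka = 0.000231 m/yr = 231 m/Myr

231 m/Myr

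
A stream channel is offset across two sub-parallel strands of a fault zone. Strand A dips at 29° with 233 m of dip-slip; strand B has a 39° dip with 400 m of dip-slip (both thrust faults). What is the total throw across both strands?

throw_A = 233 × sin(29°) = 113 m
throw_B = 400 × sin(39°) = 251.7 m
total = 113 + 251.7 = 365 m

365 m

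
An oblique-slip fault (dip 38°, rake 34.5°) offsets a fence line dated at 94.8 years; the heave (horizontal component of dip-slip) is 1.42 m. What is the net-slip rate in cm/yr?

3.36 cm/yr

dip-slip = heave / cos(dip) = 1.42 / cos(38°) = 1.802 m
net slip = dip-slip / sin(rake) = 1.802 / sin(34.5°) = 3.181 m
rate = 3.181 m / 94.8 years = 0.0336 m/yr = 3.36 cm/yr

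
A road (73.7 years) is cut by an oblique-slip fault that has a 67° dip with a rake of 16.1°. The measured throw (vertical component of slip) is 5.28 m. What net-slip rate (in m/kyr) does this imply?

dip-slip = throw / sin(dip) = 5.28 / sin(67°) = 5.736 m
net slip = dip-slip / sin(rake) = 5.736 / sin(16.1°) = 20.68 m
rate = 20.68 m / 73.7 years = 0.281 m/yr = 281 m/kyr

281 m/kyr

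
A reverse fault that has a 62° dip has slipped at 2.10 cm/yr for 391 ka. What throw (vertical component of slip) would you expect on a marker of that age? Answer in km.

dip-slip = rate × time = 2.10 cm/yr × 391 ka = 8211 m
throw = dip-slip × sin(dip) = 8211 × sin(62°) = 7250 m = 7.25 km

7.25 km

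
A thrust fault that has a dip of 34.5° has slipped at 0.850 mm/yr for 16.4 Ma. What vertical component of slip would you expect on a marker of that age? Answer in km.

dip-slip = rate × time = 0.850 mm/yr × 16.4 Ma = 13940 m
throw = dip-slip × sin(dip) = 13940 × sin(34.5°) = 7900 m = 7.90 km

7.90 km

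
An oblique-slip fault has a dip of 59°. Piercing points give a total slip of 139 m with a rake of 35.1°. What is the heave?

dip-slip = net slip × sin(rake) = 139 m × sin(35.1°) = 79.93 m
heave = dip-slip × cos(dip) = 79.93 × cos(59°) = 41.2 m

41.2 m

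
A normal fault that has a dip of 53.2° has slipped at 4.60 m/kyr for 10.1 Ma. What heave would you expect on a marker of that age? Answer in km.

27.8 km

dip-slip = rate × time = 4.60 m/kyr × 10.1 Ma = 46460 m
heave = dip-slip × cos(dip) = 46460 × cos(53.2°) = 27800 m = 27.8 km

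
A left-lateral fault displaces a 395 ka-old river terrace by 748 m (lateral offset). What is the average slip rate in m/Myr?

1890 m/Myr

rate = 748 m / 395 ka = 0.00189 m/yr = 1890 m/Myr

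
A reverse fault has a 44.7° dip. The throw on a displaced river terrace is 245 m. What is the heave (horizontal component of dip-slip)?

248 m

heave = throw / tan(dip) = 245 / tan(44.7°) = 248 m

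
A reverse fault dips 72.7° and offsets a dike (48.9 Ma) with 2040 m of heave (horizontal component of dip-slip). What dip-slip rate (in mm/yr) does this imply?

dip-slip = heave / cos(dip) = 2040 m / cos(72.7°) = 6860 m
rate = 6860 m / 48.9 Ma = 0.000140 m/yr = 0.140 mm/yr

0.140 mm/yr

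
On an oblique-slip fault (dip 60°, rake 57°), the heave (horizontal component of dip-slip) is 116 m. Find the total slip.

dip-slip = heave / cos(dip) = 116 / cos(60°) = 232 m
net slip = dip-slip / sin(rake) = 232 / sin(57°) = 277 m

277 m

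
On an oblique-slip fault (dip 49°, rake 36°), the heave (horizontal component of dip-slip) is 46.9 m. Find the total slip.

dip-slip = heave / cos(dip) = 46.9 / cos(49°) = 71.49 m
net slip = dip-slip / sin(rake) = 71.49 / sin(36°) = 122 m

122 m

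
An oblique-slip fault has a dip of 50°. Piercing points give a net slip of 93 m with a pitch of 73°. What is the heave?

dip-slip = net slip × sin(rake) = 93 m × sin(73°) = 88.94 m
heave = dip-slip × cos(dip) = 88.94 × cos(50°) = 57.2 m

57.2 m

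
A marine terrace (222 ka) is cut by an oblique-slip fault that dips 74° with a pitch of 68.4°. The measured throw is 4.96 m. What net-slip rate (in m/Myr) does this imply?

dip-slip = throw / sin(dip) = 4.96 / sin(74°) = 5.160 m
net slip = dip-slip / sin(rake) = 5.160 / sin(68.4°) = 5.550 m
rate = 5.550 m / 222 ka = 0.0000250 m/yr = 25 m/Myr

25 m/Myr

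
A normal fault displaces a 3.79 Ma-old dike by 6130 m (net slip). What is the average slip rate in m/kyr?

1.62 m/kyr

rate = 6130 m / 3.79 Ma = 0.00162 m/yr = 1.62 m/kyr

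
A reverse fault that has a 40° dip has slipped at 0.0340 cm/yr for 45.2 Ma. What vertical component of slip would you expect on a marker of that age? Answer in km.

dip-slip = rate × time = 0.0340 cm/yr × 45.2 Ma = 15370 m
throw = dip-slip × sin(dip) = 15370 × sin(40°) = 9880 m = 9.88 km

9.88 km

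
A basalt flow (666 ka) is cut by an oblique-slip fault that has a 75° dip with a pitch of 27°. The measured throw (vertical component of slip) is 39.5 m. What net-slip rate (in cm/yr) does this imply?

dip-slip = throw / sin(dip) = 39.5 / sin(75°) = 40.89 m
net slip = dip-slip / sin(rake) = 40.89 / sin(27°) = 90.08 m
rate = 90.08 m / 666 ka = 0.000135 m/yr = 0.0135 cm/yr

0.0135 cm/yr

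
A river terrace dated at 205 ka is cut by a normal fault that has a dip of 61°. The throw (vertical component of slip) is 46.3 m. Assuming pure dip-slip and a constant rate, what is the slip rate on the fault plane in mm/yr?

dip-slip = throw / sin(dip) = 46.3 m / sin(61°) = 52.94 m
rate = 52.94 m / 205 ka = 0.000258 m/yr = 0.258 mm/yr

0.258 mm/yr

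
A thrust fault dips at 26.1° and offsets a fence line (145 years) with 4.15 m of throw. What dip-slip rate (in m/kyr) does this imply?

65.1 m/kyr

dip-slip = throw / sin(dip) = 4.15 m / sin(26.1°) = 9.433 m
rate = 9.433 m / 145 years = 0.0651 m/yr = 65.1 m/kyr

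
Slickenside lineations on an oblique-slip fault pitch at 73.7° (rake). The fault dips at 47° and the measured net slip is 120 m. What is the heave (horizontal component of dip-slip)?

dip-slip = net slip × sin(rake) = 120 m × sin(73.7°) = 115.2 m
heave = dip-slip × cos(dip) = 115.2 × cos(47°) = 78.6 m

78.6 m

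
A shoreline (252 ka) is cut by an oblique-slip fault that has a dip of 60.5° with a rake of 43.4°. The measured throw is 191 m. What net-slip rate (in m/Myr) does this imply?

1270 m/Myr

dip-slip = throw / sin(dip) = 191 / sin(60.5°) = 219.5 m
net slip = dip-slip / sin(rake) = 219.5 / sin(43.4°) = 319.4 m
rate = 319.4 m / 252 ka = 0.00127 m/yr = 1270 m/Myr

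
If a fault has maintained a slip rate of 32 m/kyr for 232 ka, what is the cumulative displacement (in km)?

slip = rate × time = 32 m/kyr × 232 ka = 7420 m = 7.42 km

7.42 km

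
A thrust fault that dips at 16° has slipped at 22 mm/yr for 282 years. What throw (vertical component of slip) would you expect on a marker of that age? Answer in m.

1.71 m

dip-slip = rate × time = 22 mm/yr × 282 years = 6.204 m
throw = dip-slip × sin(dip) = 6.204 × sin(16°) = 1.71 m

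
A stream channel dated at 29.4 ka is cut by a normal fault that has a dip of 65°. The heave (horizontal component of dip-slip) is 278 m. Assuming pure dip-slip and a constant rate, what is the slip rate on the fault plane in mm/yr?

22.4 mm/yr

dip-slip = heave / cos(dip) = 278 m / cos(65°) = 657.8 m
rate = 657.8 m / 29.4 ka = 0.0224 m/yr = 22.4 mm/yr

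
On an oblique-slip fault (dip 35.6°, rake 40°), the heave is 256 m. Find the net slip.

dip-slip = heave / cos(dip) = 256 / cos(35.6°) = 314.8 m
net slip = dip-slip / sin(rake) = 314.8 / sin(40°) = 490 m

490 m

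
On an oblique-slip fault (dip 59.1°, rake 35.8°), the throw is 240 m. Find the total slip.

478 m

dip-slip = throw / sin(dip) = 240 / sin(59.1°) = 279.7 m
net slip = dip-slip / sin(rake) = 279.7 / sin(35.8°) = 478 m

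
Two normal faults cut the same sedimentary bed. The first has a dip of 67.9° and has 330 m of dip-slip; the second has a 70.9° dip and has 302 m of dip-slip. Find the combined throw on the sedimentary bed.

throw_A = 330 × sin(67.9°) = 305.8 m
throw_B = 302 × sin(70.9°) = 285.4 m
total = 305.8 + 285.4 = 591 m

591 m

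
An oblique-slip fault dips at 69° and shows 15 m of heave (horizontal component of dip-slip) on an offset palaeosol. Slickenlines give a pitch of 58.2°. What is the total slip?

dip-slip = heave / cos(dip) = 15 / cos(69°) = 41.86 m
net slip = dip-slip / sin(rake) = 41.86 / sin(58.2°) = 49.2 m

49.2 m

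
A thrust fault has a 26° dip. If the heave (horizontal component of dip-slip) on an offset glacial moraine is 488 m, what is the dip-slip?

543 m

dip-slip = heave / cos(dip) = 488 / cos(26°) = 543 m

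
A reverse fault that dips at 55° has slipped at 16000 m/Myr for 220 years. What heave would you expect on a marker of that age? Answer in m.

2.02 m

dip-slip = rate × time = 16000 m/Myr × 220 years = 3.520 m
heave = dip-slip × cos(dip) = 3.520 × cos(55°) = 2.02 m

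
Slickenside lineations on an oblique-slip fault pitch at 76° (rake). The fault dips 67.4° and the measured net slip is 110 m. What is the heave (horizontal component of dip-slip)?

dip-slip = net slip × sin(rake) = 110 m × sin(76°) = 106.7 m
heave = dip-slip × cos(dip) = 106.7 × cos(67.4°) = 41 m

41 m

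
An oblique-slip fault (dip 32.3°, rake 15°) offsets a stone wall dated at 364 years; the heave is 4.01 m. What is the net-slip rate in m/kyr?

dip-slip = heave / cos(dip) = 4.01 / cos(32.3°) = 4.744 m
net slip = dip-slip / sin(rake) = 4.744 / sin(15°) = 18.33 m
rate = 18.33 m / 364 years = 0.0504 m/yr = 50.4 m/kyr

50.4 m/kyr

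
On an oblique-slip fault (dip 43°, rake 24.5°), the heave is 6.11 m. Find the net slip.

dip-slip = heave / cos(dip) = 6.11 / cos(43°) = 8.354 m
net slip = dip-slip / sin(rake) = 8.354 / sin(24.5°) = 20.1 m

20.1 m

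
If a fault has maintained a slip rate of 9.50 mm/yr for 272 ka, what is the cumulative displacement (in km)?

slip = rate × time = 9.50 mm/yr × 272 ka = 2580 m = 2.58 km

2.58 km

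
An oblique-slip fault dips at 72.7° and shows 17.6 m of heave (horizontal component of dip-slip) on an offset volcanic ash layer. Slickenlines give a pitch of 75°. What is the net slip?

61.3 m

dip-slip = heave / cos(dip) = 17.6 / cos(72.7°) = 59.18 m
net slip = dip-slip / sin(rake) = 59.18 / sin(75°) = 61.3 m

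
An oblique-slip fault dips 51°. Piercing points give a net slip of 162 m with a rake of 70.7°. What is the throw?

119 m

dip-slip = net slip × sin(rake) = 162 m × sin(70.7°) = 152.9 m
throw = dip-slip × sin(dip) = 152.9 × sin(51°) = 119 m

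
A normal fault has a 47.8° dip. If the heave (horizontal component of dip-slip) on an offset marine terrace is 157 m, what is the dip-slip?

dip-slip = heave / cos(dip) = 157 / cos(47.8°) = 234 m

234 m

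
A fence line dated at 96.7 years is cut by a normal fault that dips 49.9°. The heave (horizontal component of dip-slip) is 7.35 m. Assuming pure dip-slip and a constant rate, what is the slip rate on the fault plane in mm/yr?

dip-slip = heave / cos(dip) = 7.35 m / cos(49.9°) = 11.41 m
rate = 11.41 m / 96.7 years = 0.118 m/yr = 118 mm/yr

118 mm/yr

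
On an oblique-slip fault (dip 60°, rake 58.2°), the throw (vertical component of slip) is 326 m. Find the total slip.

dip-slip = throw / sin(dip) = 326 / sin(60°) = 376.4 m
net slip = dip-slip / sin(rake) = 376.4 / sin(58.2°) = 443 m

443 m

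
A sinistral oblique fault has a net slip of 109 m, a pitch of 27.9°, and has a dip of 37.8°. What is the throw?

31.3 m

dip-slip = net slip × sin(rake) = 109 m × sin(27.9°) = 51 m
throw = dip-slip × sin(dip) = 51 × sin(37.8°) = 31.3 m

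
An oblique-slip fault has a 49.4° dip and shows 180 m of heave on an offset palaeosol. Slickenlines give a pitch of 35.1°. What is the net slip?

481 m

dip-slip = heave / cos(dip) = 180 / cos(49.4°) = 276.6 m
net slip = dip-slip / sin(rake) = 276.6 / sin(35.1°) = 481 m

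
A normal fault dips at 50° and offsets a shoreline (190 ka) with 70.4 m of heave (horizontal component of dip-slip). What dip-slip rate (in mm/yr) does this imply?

0.576 mm/yr

dip-slip = heave / cos(dip) = 70.4 m / cos(50°) = 109.5 m
rate = 109.5 m / 190 ka = 0.000576 m/yr = 0.576 mm/yr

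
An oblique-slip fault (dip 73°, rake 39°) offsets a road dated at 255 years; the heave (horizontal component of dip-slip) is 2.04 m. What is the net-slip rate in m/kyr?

dip-slip = heave / cos(dip) = 2.04 / cos(73°) = 6.977 m
net slip = dip-slip / sin(rake) = 6.977 / sin(39°) = 11.09 m
rate = 11.09 m / 255 years = 0.0435 m/yr = 43.5 m/kyr

43.5 m/kyr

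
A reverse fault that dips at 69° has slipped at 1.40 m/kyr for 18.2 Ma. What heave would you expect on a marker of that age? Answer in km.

dip-slip = rate × time = 1.40 m/kyr × 18.2 Ma = 25480 m
heave = dip-slip × cos(dip) = 25480 × cos(69°) = 9130 m = 9.13 km

9.13 km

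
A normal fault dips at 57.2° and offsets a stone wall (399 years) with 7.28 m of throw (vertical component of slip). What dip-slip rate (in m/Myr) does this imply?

dip-slip = throw / sin(dip) = 7.28 m / sin(57.2°) = 8.661 m
rate = 8.661 m / 399 years = 0.0217 m/yr = 21700 m/Myr

21700 m/Myr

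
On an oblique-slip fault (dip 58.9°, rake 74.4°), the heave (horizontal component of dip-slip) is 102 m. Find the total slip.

205 m

dip-slip = heave / cos(dip) = 102 / cos(58.9°) = 197.5 m
net slip = dip-slip / sin(rake) = 197.5 / sin(74.4°) = 205 m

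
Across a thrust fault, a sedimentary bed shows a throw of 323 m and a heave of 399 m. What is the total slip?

513 m

net slip = √(throw² + heave²) = √(323² + 399²) = 513 m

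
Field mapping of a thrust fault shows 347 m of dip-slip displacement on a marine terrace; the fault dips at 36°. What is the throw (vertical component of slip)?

204 m

throw = dip-slip × sin(dip) = 347 m × sin(36°) = 204 m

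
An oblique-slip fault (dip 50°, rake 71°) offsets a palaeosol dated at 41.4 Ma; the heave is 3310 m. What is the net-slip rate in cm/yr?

dip-slip = heave / cos(dip) = 3310 / cos(50°) = 5149 m
net slip = dip-slip / sin(rake) = 5149 / sin(71°) = 5446 m
rate = 5446 m / 41.4 Ma = 0.000132 m/yr = 0.0132 cm/yr

0.0132 cm/yr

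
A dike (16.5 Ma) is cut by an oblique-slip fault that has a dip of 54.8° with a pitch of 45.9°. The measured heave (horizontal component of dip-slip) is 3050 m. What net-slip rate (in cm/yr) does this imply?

0.0447 cm/yr

dip-slip = heave / cos(dip) = 3050 / cos(54.8°) = 5291 m
net slip = dip-slip / sin(rake) = 5291 / sin(45.9°) = 7368 m
rate = 7368 m / 16.5 Ma = 0.000447 m/yr = 0.0447 cm/yr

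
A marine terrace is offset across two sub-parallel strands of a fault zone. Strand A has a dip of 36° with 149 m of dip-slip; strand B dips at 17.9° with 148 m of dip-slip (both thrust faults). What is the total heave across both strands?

heave_A = 149 × cos(36°) = 120.5 m
heave_B = 148 × cos(17.9°) = 140.8 m
total = 120.5 + 140.8 = 261 m

261 m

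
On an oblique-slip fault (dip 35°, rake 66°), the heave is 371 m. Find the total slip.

496 m

dip-slip = heave / cos(dip) = 371 / cos(35°) = 452.9 m
net slip = dip-slip / sin(rake) = 452.9 / sin(66°) = 496 m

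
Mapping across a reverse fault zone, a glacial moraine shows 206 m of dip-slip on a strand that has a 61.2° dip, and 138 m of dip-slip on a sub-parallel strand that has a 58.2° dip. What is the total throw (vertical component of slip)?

298 m

throw_A = 206 × sin(61.2°) = 180.5 m
throw_B = 138 × sin(58.2°) = 117.3 m
total = 180.5 + 117.3 = 298 m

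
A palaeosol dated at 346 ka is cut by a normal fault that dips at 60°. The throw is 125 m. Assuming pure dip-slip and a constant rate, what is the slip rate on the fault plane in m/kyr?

dip-slip = throw / sin(dip) = 125 m / sin(60°) = 144.3 m
rate = 144.3 m / 346 ka = 0.000417 m/yr = 0.417 m/kyr

0.417 m/kyr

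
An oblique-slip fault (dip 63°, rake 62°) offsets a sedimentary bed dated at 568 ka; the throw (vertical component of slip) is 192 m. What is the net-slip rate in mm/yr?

0.430 mm/yr

dip-slip = throw / sin(dip) = 192 / sin(63°) = 215.5 m
net slip = dip-slip / sin(rake) = 215.5 / sin(62°) = 244.1 m
rate = 244.1 m / 568 ka = 0.000430 m/yr = 0.430 mm/yr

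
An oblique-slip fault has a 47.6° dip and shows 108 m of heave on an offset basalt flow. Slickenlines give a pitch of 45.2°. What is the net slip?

dip-slip = heave / cos(dip) = 108 / cos(47.6°) = 160.2 m
net slip = dip-slip / sin(rake) = 160.2 / sin(45.2°) = 226 m

226 m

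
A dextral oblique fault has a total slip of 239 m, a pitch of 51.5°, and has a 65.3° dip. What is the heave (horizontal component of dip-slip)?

dip-slip = net slip × sin(rake) = 239 m × sin(51.5°) = 187 m
heave = dip-slip × cos(dip) = 187 × cos(65.3°) = 78.2 m

78.2 m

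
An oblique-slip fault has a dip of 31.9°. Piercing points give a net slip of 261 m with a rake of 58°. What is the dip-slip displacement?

dip-slip = net slip × sin(rake) = 261 m × sin(58°) = 221 m

221 m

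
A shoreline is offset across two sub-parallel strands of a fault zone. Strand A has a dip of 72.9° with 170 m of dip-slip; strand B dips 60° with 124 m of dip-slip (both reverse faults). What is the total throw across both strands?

270 m

throw_A = 170 × sin(72.9°) = 162.5 m
throw_B = 124 × sin(60°) = 107.4 m
total = 162.5 + 107.4 = 270 m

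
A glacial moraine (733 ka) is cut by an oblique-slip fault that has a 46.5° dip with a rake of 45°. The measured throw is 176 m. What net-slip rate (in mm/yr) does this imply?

dip-slip = throw / sin(dip) = 176 / sin(46.5°) = 242.6 m
net slip = dip-slip / sin(rake) = 242.6 / sin(45°) = 343.1 m
rate = 343.1 m / 733 ka = 0.000468 m/yr = 0.468 mm/yr

0.468 mm/yr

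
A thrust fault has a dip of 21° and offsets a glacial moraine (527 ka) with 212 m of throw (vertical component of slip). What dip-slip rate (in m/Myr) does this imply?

dip-slip = throw / sin(dip) = 212 m / sin(21°) = 591.6 m
rate = 591.6 m / 527 ka = 0.00112 m/yr = 1120 m/Myr

1120 m/Myr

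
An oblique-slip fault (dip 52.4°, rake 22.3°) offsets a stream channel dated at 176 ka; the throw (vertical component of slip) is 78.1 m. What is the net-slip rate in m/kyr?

dip-slip = throw / sin(dip) = 78.1 / sin(52.4°) = 98.58 m
net slip = dip-slip / sin(rake) = 98.58 / sin(22.3°) = 259.8 m
rate = 259.8 m / 176 ka = 0.00148 m/yr = 1.48 m/kyr

1.48 m/kyr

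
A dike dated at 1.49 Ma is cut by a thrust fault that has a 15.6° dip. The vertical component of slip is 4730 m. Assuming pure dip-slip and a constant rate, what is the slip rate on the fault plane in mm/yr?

dip-slip = throw / sin(dip) = 4730 m / sin(15.6°) = 17590 m
rate = 17590 m / 1.49 Ma = 0.0118 m/yr = 11.8 mm/yr

11.8 mm/yr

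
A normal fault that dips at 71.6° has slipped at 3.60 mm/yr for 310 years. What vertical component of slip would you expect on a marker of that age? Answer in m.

dip-slip = rate × time = 3.60 mm/yr × 310 years = 1.116 m
throw = dip-slip × sin(dip) = 1.116 × sin(71.6°) = 1.06 m

1.06 m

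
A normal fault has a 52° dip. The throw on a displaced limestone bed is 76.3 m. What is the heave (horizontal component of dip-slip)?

59.6 m

heave = throw / tan(dip) = 76.3 / tan(52°) = 59.6 m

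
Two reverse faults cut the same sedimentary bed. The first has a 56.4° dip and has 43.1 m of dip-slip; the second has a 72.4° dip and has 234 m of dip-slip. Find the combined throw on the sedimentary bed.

259 m

throw_A = 43.1 × sin(56.4°) = 35.90 m
throw_B = 234 × sin(72.4°) = 223 m
total = 35.90 + 223 = 259 m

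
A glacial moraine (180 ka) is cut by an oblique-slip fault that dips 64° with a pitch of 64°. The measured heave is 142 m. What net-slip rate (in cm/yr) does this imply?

dip-slip = heave / cos(dip) = 142 / cos(64°) = 323.9 m
net slip = dip-slip / sin(rake) = 323.9 / sin(64°) = 360.4 m
rate = 360.4 m / 180 ka = 0.00200 m/yr = 0.200 cm/yr

0.200 cm/yr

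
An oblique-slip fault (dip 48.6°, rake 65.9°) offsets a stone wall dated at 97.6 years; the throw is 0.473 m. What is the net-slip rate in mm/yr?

7.08 mm/yr

dip-slip = throw / sin(dip) = 0.473 / sin(48.6°) = 0.6306 m
net slip = dip-slip / sin(rake) = 0.6306 / sin(65.9°) = 0.6908 m
rate = 0.6908 m / 97.6 years = 0.00708 m/yr = 7.08 mm/yr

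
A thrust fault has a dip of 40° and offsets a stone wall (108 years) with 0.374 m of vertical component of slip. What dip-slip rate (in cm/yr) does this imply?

0.539 cm/yr

dip-slip = throw / sin(dip) = 0.374 m / sin(40°) = 0.5818 m
rate = 0.5818 m / 108 years = 0.00539 m/yr = 0.539 cm/yr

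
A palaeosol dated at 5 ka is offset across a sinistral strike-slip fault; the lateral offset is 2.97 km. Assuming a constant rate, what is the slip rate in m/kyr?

rate = 2.97 km / 5 ka = 0.594 m/yr = 594 m/kyr

594 m/kyr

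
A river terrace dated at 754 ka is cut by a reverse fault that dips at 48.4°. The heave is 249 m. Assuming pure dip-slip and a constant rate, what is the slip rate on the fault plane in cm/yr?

dip-slip = heave / cos(dip) = 249 m / cos(48.4°) = 375 m
rate = 375 m / 754 ka = 0.000497 m/yr = 0.0497 cm/yr

0.0497 cm/yr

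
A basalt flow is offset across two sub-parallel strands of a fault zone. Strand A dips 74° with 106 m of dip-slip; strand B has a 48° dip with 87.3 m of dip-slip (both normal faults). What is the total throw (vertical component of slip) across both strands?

throw_A = 106 × sin(74°) = 101.9 m
throw_B = 87.3 × sin(48°) = 64.88 m
total = 101.9 + 64.88 = 167 m

167 m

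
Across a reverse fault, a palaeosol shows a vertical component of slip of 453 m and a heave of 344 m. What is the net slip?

569 m

net slip = √(throw² + heave²) = √(453² + 344²) = 569 m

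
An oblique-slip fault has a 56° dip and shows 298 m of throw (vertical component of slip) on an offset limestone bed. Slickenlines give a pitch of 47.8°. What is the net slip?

dip-slip = throw / sin(dip) = 298 / sin(56°) = 359.5 m
net slip = dip-slip / sin(rake) = 359.5 / sin(47.8°) = 485 m

485 m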